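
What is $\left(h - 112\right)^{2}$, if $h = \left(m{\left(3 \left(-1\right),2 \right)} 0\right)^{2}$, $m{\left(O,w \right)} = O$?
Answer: $12544$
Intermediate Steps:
$h = 0$ ($h = \left(3 \left(-1\right) 0\right)^{2} = \left(\left(-3\right) 0\right)^{2} = 0^{2} = 0$)
$\left(h - 112\right)^{2} = \left(0 - 112\right)^{2} = \left(-112\right)^{2} = 12544$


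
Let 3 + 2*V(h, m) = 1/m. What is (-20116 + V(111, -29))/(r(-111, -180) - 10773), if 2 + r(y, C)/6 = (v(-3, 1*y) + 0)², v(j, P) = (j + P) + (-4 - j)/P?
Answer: -342293808/1143025981 ≈ -0.29946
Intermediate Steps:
V(h, m) = -3/2 + 1/(2*m)
v(j, P) = P + j + (-4 - j)/P (v(j, P) = (P + j) + (-4 - j)/P = P + j + (-4 - j)/P)
r(y, C) = -12 + 6*(-1 + y*(-3 + y))²/y² (r(y, C) = -12 + 6*((-4 - 1*(-3) + (1*y)*(1*y - 3))/((1*y)) + 0)² = -12 + 6*((-4 + 3 + y*(y - 3))/y + 0)² = -12 + 6*((-4 + 3 + y*(-3 + y))/y + 0)² = -12 + 6*((-1 + y*(-3 + y))/y + 0)² = -12 + 6*((-1 + y*(-3 + y))/y)² = -12 + 6*((-1 + y*(-3 + y))²/y²) = -12 + 6*(-1 + y*(-3 + y))²/y²)
(-20116 + V(111, -29))/(r(-111, -180) - 10773) = (-20116 + (½)*(1 - 3*(-29))/(-29))/((-12 + 6*(1 - 1*(-111)² + 3*(-111))²/(-111)²) - 10773) = (-20116 + (½)*(-1/29)*(1 + 87))/((-12 + 6*(1/12321)*(1 - 1*12321 - 333)²) - 10773) = (-20116 + (½)*(-1/29)*88)/((-12 + 6*(1/12321)*(1 - 12321 - 333)²) - 10773) = (-20116 - 44/29)/((-12 + 6*(1/12321)*(-12653)²) - 10773) = -583408/(29*((-12 + 6*(1/12321)*160098409) - 10773)) = -583408/(29*((-12 + 320196818/4107) - 10773)) = -583408/(29*(320147534/4107 - 10773)) = -583408/(29*275902823/4107) = -583408/29*4107/275902823 = -342293808/1143025981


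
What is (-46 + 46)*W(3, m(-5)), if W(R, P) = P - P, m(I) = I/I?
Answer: 0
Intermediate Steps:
m(I) = 1
W(R, P) = 0
(-46 + 46)*W(3, m(-5)) = (-46 + 46)*0 = 0*0 = 0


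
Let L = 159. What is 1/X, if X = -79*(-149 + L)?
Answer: -1/790 ≈ -0.0012658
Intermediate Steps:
X = -790 (X = -79*(-149 + 159) = -79*10 = -790)
1/X = 1/(-790) = -1/790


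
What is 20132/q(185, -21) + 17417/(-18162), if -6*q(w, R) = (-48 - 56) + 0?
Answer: 274001617/236106 ≈ 1160.5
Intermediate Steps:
q(w, R) = 52/3 (q(w, R) = -((-48 - 56) + 0)/6 = -(-104 + 0)/6 = -1/6*(-104) = 52/3)
20132/q(185, -21) + 17417/(-18162) = 20132/(52/3) + 17417/(-18162) = 20132*(3/52) + 17417*(-1/18162) = 15099/13 - 17417/18162 = 274001617/236106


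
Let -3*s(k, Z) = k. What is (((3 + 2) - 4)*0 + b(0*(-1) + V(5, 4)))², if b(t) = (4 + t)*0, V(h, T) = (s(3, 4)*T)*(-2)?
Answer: 0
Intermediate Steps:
s(k, Z) = -k/3
V(h, T) = 2*T (V(h, T) = ((-⅓*3)*T)*(-2) = -T*(-2) = 2*T)
b(t) = 0
(((3 + 2) - 4)*0 + b(0*(-1) + V(5, 4)))² = (((3 + 2) - 4)*0 + 0)² = ((5 - 4)*0 + 0)² = (1*0 + 0)² = (0 + 0)² = 0² = 0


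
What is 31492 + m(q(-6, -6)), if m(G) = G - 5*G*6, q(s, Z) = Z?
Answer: 31666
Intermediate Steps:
m(G) = -29*G (m(G) = G - 30*G = -29*G)
31492 + m(q(-6, -6)) = 31492 - 29*(-6) = 31492 + 174 = 31666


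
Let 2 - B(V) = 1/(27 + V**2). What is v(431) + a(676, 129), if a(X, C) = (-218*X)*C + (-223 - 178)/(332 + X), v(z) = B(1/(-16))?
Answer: -132470737173041/6968304 ≈ -1.9010e+7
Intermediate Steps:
B(V) = 2 - 1/(27 + V**2)
v(z) = 13570/6913 (v(z) = (53 + 2*(1/(-16))**2)/(27 + (1/(-16))**2) = (53 + 2*(-1/16)**2)/(27 + (-1/16)**2) = (53 + 2*(1/256))/(27 + 1/256) = (53 + 1/128)/(6913/256) = (256/6913)*(6785/128) = 13570/6913)
a(X, C) = -401/(332 + X) - 218*C*X (a(X, C) = -218*C*X - 401/(332 + X) = -401/(332 + X) - 218*C*X)
v(431) + a(676, 129) = 13570/6913 + (-401 - 72376*129*676 - 218*129*676**2)/(332 + 676) = 13570/6913 + (-401 - 6311476704 - 218*129*456976)/1008 = 13570/6913 + (-401 - 6311476704 - 12851079072)/1008 = 13570/6913 + (1/1008)*(-19162556177) = 13570/6913 - 19162556177/1008 = -132470737173041/6968304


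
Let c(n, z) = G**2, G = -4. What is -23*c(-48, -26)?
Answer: -368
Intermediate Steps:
c(n, z) = 16 (c(n, z) = (-4)**2 = 16)
-23*c(-48, -26) = -23*16 = -368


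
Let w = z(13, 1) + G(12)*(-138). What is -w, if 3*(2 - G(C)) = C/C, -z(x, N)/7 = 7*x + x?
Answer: 958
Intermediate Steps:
z(x, N) = -56*x (z(x, N) = -7*(7*x + x) = -56*x)
G(C) = 5/3 (G(C) = 2 - C/(3*C) = 2 - 1/3*1 = 2 - 1/3 = 5/3)
w = -958 (w = -56*13 + (5/3)*(-138) = -728 - 230 = -958)
-w = -1*(-958) = 958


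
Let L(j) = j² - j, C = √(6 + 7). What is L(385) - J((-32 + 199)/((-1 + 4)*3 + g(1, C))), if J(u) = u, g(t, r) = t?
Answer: 1478233/10 ≈ 1.4782e+5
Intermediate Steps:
C = √13 ≈ 3.6056
L(385) - J((-32 + 199)/((-1 + 4)*3 + g(1, C))) = 385*(-1 + 385) - (-32 + 199)/((-1 + 4)*3 + 1) = 385*384 - 167/(3*3 + 1) = 147840 - 167/(9 + 1) = 147840 - 167/10 = 1478233/10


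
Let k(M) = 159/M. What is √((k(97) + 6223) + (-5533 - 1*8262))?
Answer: 5*I*√2849181/97 ≈ 87.008*I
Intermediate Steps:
√((k(97) + 6223) + (-5533 - 1*8262)) = √((159/97 + 6223) + (-5533 - 1*8262)) = √((159*(1/97) + 6223) + (-5533 - 8262)) = √((159/97 + 6223) - 13795) = √(603790/97 - 13795) = √(-734325/97) = 5*I*√2849181/97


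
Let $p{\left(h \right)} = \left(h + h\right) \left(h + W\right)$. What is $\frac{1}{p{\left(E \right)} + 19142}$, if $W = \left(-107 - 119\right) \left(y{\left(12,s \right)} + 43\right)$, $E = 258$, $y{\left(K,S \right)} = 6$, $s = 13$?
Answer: $- \frac{1}{5561914} \approx -1.7979 \cdot 10^{-7}$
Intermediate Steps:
$W = -11074$ ($W = \left(-107 - 119\right) \left(6 + 43\right) = \left(-226\right) 49 = -11074$)
$p{\left(h \right)} = 2 h \left(-11074 + h\right)$ ($p{\left(h \right)} = \left(h + h\right) \left(h - 11074\right) = 2 h \left(-11074 + h\right)$)
$\frac{1}{p{\left(E \right)} + 19142} = \frac{1}{2 \cdot 258 \left(-11074 + 258\right) + 19142} = \frac{1}{2 \cdot 258 \left(-10816\right) + 19142} = \frac{1}{-5581056 + 19142} = \frac{1}{-5561914} = - \frac{1}{5561914}$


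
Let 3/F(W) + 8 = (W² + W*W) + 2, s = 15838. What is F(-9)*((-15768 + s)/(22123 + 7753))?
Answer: 5/110968 ≈ 4.5058e-5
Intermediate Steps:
F(W) = 3/(-6 + 2*W²) (F(W) = 3/(-8 + ((W² + W*W) + 2)) = 3/(-8 + ((W² + W²) + 2)) = 3/(-8 + (2*W² + 2)) = 3/(-8 + (2 + 2*W²)) = 3/(-6 + 2*W²))
F(-9)*((-15768 + s)/(22123 + 7753)) = (3/(2*(-3 + (-9)²)))*((-15768 + 15838)/(22123 + 7753)) = (3/(2*(-3 + 81)))*(70/29876) = ((3/2)/78)*(70*(1/29876)) = ((3/2)*(1/78))*(5/2134) = (1/52)*(5/2134) = 5/110968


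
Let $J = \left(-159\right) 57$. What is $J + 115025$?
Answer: $105962$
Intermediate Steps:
$J = -9063$
$J + 115025 = -9063 + 115025 = 105962$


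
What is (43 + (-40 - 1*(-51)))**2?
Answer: 2916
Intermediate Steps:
(43 + (-40 - 1*(-51)))**2 = (43 + (-40 + 51))**2 = (43 + 11)**2 = 54**2 = 2916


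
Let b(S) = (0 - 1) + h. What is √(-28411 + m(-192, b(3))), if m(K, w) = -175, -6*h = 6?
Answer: I*√28586 ≈ 169.07*I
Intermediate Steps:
h = -1 (h = -⅙*6 = -1)
b(S) = -2 (b(S) = (0 - 1) - 1 = -1 - 1 = -2)
√(-28411 + m(-192, b(3))) = √(-28411 - 175) = √(-28586) = I*√28586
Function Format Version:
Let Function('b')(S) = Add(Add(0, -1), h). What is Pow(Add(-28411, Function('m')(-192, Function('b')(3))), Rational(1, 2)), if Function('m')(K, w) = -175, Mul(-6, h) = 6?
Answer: Mul(I, Pow(28586, Rational(1, 2))) ≈ Mul(169.07, I)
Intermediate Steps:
h = -1 (h = Mul(Rational(-1, 6), 6) = -1)
Function('b')(S) = -2 (Function('b')(S) = Add(Add(0, -1), -1) = Add(-1, -1) = -2)
Pow(Add(-28411, Function('m')(-192, Function('b')(3))), Rational(1, 2)) = Pow(Add(-28411, -175), Rational(1, 2)) = Pow(-28586, Rational(1, 2)) = Mul(I, Pow(28586, Rational(1, 2)))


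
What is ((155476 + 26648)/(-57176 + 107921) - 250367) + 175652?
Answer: -1263743517/16915 ≈ -74711.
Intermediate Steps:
((155476 + 26648)/(-57176 + 107921) - 250367) + 175652 = (182124/50745 - 250367) + 175652 = (182124*(1/50745) - 250367) + 175652 = (60708/16915 - 250367) + 175652 = -4234897097/16915 + 175652 = -1263743517/16915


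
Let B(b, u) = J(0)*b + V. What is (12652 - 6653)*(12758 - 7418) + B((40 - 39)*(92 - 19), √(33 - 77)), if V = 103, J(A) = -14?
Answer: 32033741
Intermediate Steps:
B(b, u) = 103 - 14*b (B(b, u) = -14*b + 103 = 103 - 14*b)
(12652 - 6653)*(12758 - 7418) + B((40 - 39)*(92 - 19), √(33 - 77)) = (12652 - 6653)*(12758 - 7418) + (103 - 14*(40 - 39)*(92 - 19)) = 5999*5340 + (103 - 14*73) = 32034660 + (103 - 14*73) = 32034660 + (103 - 1022) = 32034660 - 919 = 32033741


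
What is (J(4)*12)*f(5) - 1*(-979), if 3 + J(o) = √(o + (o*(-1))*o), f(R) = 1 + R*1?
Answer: 763 + 144*I*√3 ≈ 763.0 + 249.42*I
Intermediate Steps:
f(R) = 1 + R
J(o) = -3 + √(o - o²) (J(o) = -3 + √(o + (o*(-1))*o) = -3 + √(o + (-o)*o) = -3 + √(o - o²))
(J(4)*12)*f(5) - 1*(-979) = ((-3 + √(4*(1 - 1*4)))*12)*(1 + 5) - 1*(-979) = ((-3 + √(4*(1 - 4)))*12)*6 + 979 = ((-3 + √(4*(-3)))*12)*6 + 979 = ((-3 + √(-12))*12)*6 + 979 = ((-3 + 2*I*√3)*12)*6 + 979 = (-36 + 24*I*√3)*6 + 979 = (-216 + 144*I*√3) + 979 = 763 + 144*I*√3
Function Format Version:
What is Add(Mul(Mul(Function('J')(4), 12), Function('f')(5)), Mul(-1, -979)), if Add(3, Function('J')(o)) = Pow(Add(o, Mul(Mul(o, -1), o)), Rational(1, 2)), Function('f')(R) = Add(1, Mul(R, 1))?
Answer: Add(763, Mul(144, I, Pow(3, Rational(1, 2)))) ≈ Add(763.00, Mul(249.42, I))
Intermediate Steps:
Function('f')(R) = Add(1, R)
Function('J')(o) = Add(-3, Pow(Add(o, Mul(-1, Pow(o, 2))), Rational(1, 2))) (Function('J')(o) = Add(-3, Pow(Add(o, Mul(Mul(o, -1), o)), Rational(1, 2))) = Add(-3, Pow(Add(o, Mul(Mul(-1, o), o)), Rational(1, 2))) = Add(-3, Pow(Add(o, Mul(-1, Pow(o, 2))), Rational(1, 2))))
Add(Mul(Mul(Function('J')(4), 12), Function('f')(5)), Mul(-1, -979)) = Add(Mul(Mul(Add(-3, Pow(Mul(4, Add(1, Mul(-1, 4))), Rational(1, 2))), 12), Add(1, 5)), Mul(-1, -979)) = Add(Mul(Mul(Add(-3, Pow(Mul(4, Add(1, -4)), Rational(1, 2))), 12), 6), 979) = Add(Mul(Mul(Add(-3, Pow(Mul(4, -3), Rational(1, 2))), 12), 6), 979) = Add(Mul(Mul(Add(-3, Pow(-12, Rational(1, 2))), 12), 6), 979) = Add(Mul(Mul(Add(-3, Mul(2, I, Pow(3, Rational(1, 2)))), 12), 6), 979) = Add(Mul(Add(-36, Mul(24, I, Pow(3, Rational(1, 2)))), 6), 979) = Add(Add(-216, Mul(144, I, Pow(3, Rational(1, 2)))), 979) = Add(763, Mul(144, I, Pow(3, Rational(1, 2))))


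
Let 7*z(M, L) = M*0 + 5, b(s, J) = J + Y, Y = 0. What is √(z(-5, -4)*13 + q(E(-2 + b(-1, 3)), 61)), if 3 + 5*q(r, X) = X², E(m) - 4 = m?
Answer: √922285/35 ≈ 27.439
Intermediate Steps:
b(s, J) = J (b(s, J) = J + 0 = J)
z(M, L) = 5/7 (z(M, L) = (M*0 + 5)/7 = (0 + 5)/7 = (⅐)*5 = 5/7)
E(m) = 4 + m
q(r, X) = -⅗ + X²/5
√(z(-5, -4)*13 + q(E(-2 + b(-1, 3)), 61)) = √((5/7)*13 + (-⅗ + (⅕)*61²)) = √(65/7 + (-⅗ + (⅕)*3721)) = √(65/7 + (-⅗ + 3721/5)) = √(65/7 + 3718/5) = √(26351/35) = √922285/35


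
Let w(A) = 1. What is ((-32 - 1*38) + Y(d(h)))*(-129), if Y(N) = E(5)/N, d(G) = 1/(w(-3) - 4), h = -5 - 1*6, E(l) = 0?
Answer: 9030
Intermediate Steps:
h = -11 (h = -5 - 6 = -11)
d(G) = -⅓ (d(G) = 1/(1 - 4) = 1/(-3) = -⅓)
Y(N) = 0 (Y(N) = 0/N = 0)
((-32 - 1*38) + Y(d(h)))*(-129) = ((-32 - 1*38) + 0)*(-129) = ((-32 - 38) + 0)*(-129) = (-70 + 0)*(-129) = -70*(-129) = 9030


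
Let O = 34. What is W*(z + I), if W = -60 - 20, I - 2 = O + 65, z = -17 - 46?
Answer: -3040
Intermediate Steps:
z = -63
I = 101 (I = 2 + (34 + 65) = 2 + 99 = 101)
W = -80
W*(z + I) = -80*(-63 + 101) = -80*38 = -3040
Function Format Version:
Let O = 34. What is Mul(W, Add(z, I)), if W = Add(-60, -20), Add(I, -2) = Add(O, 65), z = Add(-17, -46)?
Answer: -3040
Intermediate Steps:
z = -63
I = 101 (I = Add(2, Add(34, 65)) = Add(2, 99) = 101)
W = -80
Mul(W, Add(z, I)) = Mul(-80, Add(-63, 101)) = Mul(-80, 38) = -3040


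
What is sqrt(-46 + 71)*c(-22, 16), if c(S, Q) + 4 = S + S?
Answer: -240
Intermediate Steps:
c(S, Q) = -4 + 2*S (c(S, Q) = -4 + (S + S) = -4 + 2*S)
sqrt(-46 + 71)*c(-22, 16) = sqrt(-46 + 71)*(-4 + 2*(-22)) = sqrt(25)*(-4 - 44) = 5*(-48) = -240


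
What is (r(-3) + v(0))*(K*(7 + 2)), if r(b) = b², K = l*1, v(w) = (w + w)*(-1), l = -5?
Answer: -405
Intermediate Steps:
v(w) = -2*w (v(w) = (2*w)*(-1) = -2*w)
K = -5 (K = -5*1 = -5)
(r(-3) + v(0))*(K*(7 + 2)) = ((-3)² - 2*0)*(-5*(7 + 2)) = (9 + 0)*(-5*9) = 9*(-45) = -405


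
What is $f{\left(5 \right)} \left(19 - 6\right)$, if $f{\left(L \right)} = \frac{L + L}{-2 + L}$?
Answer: $\frac{130}{3} \approx 43.333$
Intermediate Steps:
$f{\left(L \right)} = \frac{2 L}{-2 + L}$
$f{\left(5 \right)} \left(19 - 6\right) = 2 \cdot 5 \frac{1}{-2 + 5} \left(19 - 6\right) = 2 \cdot 5 \cdot \frac{1}{3} \cdot 13 = \frac{10}{3} \cdot 13 = \frac{130}{3}$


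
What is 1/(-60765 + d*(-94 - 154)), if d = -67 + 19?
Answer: -1/48861 ≈ -2.0466e-5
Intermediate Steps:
d = -48
1/(-60765 + d*(-94 - 154)) = 1/(-60765 - 48*(-94 - 154)) = 1/(-60765 - 48*(-248)) = 1/(-60765 + 11904) = 1/(-48861) = -1/48861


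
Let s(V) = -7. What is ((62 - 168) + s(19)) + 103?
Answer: -10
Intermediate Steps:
((62 - 168) + s(19)) + 103 = ((62 - 168) - 7) + 103 = (-106 - 7) + 103 = -113 + 103 = -10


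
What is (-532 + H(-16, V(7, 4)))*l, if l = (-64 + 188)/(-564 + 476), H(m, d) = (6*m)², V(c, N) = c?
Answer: -134602/11 ≈ -12237.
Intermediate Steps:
H(m, d) = 36*m²
l = -31/22 (l = 124/(-88) = 124*(-1/88) = -31/22 ≈ -1.4091)
(-532 + H(-16, V(7, 4)))*l = (-532 + 36*(-16)²)*(-31/22) = (-532 + 36*256)*(-31/22) = (-532 + 9216)*(-31/22) = 8684*(-31/22) = -134602/11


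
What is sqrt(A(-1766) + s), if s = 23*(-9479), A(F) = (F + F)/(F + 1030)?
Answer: I*sqrt(1845255270)/92 ≈ 466.92*I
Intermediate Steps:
A(F) = 2*F/(1030 + F) (A(F) = (2*F)/(1030 + F) = 2*F/(1030 + F))
s = -218017
sqrt(A(-1766) + s) = sqrt(2*(-1766)/(1030 - 1766) - 218017) = sqrt(2*(-1766)/(-736) - 218017) = sqrt(2*(-1766)*(-1/736) - 218017) = sqrt(883/184 - 218017) = sqrt(-40114245/184) = I*sqrt(1845255270)/92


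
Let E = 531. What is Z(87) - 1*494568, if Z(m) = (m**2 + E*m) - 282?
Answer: -441084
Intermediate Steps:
Z(m) = -282 + m**2 + 531*m (Z(m) = (m**2 + 531*m) - 282 = -282 + m**2 + 531*m)
Z(87) - 1*494568 = (-282 + 87**2 + 531*87) - 1*494568 = (-282 + 7569 + 46197) - 494568 = 53484 - 494568 = -441084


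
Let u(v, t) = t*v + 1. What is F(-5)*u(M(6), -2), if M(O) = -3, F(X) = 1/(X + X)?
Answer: -7/10 ≈ -0.70000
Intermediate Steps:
F(X) = 1/(2*X)
u(v, t) = 1 + t*v
F(-5)*u(M(6), -2) = ((½)/(-5))*(1 - 2*(-3)) = ((½)*(-⅕))*(1 + 6) = -⅒*7 = -7/10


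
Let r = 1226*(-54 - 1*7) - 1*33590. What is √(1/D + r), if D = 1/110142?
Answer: √1766 ≈ 42.024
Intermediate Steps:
D = 1/110142 ≈ 9.0792e-6
r = -108376 (r = 1226*(-54 - 7) - 33590 = 1226*(-61) - 33590 = -74786 - 33590 = -108376)
√(1/D + r) = √(1/(1/110142) - 108376) = √(110142 - 108376) = √1766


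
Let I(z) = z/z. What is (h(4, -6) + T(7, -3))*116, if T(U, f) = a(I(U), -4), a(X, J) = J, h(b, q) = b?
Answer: 0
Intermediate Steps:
I(z) = 1
T(U, f) = -4
(h(4, -6) + T(7, -3))*116 = (4 - 4)*116 = 0*116 = 0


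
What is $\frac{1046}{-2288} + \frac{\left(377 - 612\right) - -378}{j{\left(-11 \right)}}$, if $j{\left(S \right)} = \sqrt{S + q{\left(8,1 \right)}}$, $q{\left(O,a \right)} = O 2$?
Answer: $- \frac{523}{1144} + \frac{143 \sqrt{5}}{5} \approx 63.494$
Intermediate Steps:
$q{\left(O,a \right)} = 2 O$
$j{\left(S \right)} = \sqrt{16 + S}$ ($j{\left(S \right)} = \sqrt{S + 2 \cdot 8} = \sqrt{S + 16} = \sqrt{16 + S}$)
$\frac{1046}{-2288} + \frac{\left(377 - 612\right) - -378}{j{\left(-11 \right)}} = \frac{1046}{-2288} + \frac{\left(377 - 612\right) - -378}{\sqrt{16 - 11}} = 1046 \left(- \frac{1}{2288}\right) + \frac{-235 + 378}{\sqrt{5}} = - \frac{523}{1144} + 143 \frac{\sqrt{5}}{5} = - \frac{523}{1144} + \frac{143 \sqrt{5}}{5}$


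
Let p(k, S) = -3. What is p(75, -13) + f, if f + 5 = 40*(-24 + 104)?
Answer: 3192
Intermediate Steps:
f = 3195 (f = -5 + 40*(-24 + 104) = -5 + 40*80 = -5 + 3200 = 3195)
p(75, -13) + f = -3 + 3195 = 3192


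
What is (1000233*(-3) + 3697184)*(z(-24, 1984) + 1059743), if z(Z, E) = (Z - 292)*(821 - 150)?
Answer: 590415209895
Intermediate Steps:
z(Z, E) = -195932 + 671*Z (z(Z, E) = (-292 + Z)*671 = -195932 + 671*Z)
(1000233*(-3) + 3697184)*(z(-24, 1984) + 1059743) = (1000233*(-3) + 3697184)*((-195932 + 671*(-24)) + 1059743) = (-3000699 + 3697184)*((-195932 - 16104) + 1059743) = 696485*(-212036 + 1059743) = 696485*847707 = 590415209895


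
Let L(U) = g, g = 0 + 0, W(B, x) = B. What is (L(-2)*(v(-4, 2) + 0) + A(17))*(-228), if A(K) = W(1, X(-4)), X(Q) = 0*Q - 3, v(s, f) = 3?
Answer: -228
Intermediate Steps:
X(Q) = -3 (X(Q) = 0 - 3 = -3)
A(K) = 1
g = 0
L(U) = 0
(L(-2)*(v(-4, 2) + 0) + A(17))*(-228) = (0*(3 + 0) + 1)*(-228) = (0*3 + 1)*(-228) = (0 + 1)*(-228) = 1*(-228) = -228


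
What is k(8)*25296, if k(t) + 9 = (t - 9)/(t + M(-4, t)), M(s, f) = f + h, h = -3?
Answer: -2984928/13 ≈ -2.2961e+5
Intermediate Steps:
M(s, f) = -3 + f (M(s, f) = f - 3 = -3 + f)
k(t) = -9 + (-9 + t)/(-3 + 2*t) (k(t) = -9 + (t - 9)/(t + (-3 + t)) = -9 + (-9 + t)/(-3 + 2*t))
k(8)*25296 = ((18 - 17*8)/(-3 + 2*8))*25296 = ((18 - 136)/(-3 + 16))*25296 = (-118/13)*25296 = ((1/13)*(-118))*25296 = -118/13*25296 = -2984928/13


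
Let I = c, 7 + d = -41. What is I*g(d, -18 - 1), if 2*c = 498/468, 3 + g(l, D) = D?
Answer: -913/78 ≈ -11.705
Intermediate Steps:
d = -48 (d = -7 - 41 = -48)
g(l, D) = -3 + D
c = 83/156 (c = (498/468)/2 = (498*(1/468))/2 = (½)*(83/78) = 83/156 ≈ 0.53205)
I = 83/156 ≈ 0.53205
I*g(d, -18 - 1) = 83*(-3 + (-18 - 1))/156 = 83*(-3 - 19)/156 = (83/156)*(-22) = -913/78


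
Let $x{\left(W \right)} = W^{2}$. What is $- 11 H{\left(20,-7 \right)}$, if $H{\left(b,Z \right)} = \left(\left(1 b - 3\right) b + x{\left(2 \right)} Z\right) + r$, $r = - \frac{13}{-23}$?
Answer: $- \frac{79079}{23} \approx -3438.2$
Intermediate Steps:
$r = \frac{13}{23}$ ($r = \left(-13\right) \left(- \frac{1}{23}\right) = \frac{13}{23} \approx 0.56522$)
$H{\left(b,Z \right)} = \frac{13}{23} + 4 Z + b \left(-3 + b\right)$ ($H{\left(b,Z \right)} = \left(\left(1 b - 3\right) b + 2^{2} Z\right) + \frac{13}{23} = \left(\left(b - 3\right) b + 4 Z\right) + \frac{13}{23} = \left(\left(-3 + b\right) b + 4 Z\right) + \frac{13}{23} = \left(b \left(-3 + b\right) + 4 Z\right) + \frac{13}{23} = \left(4 Z + b \left(-3 + b\right)\right) + \frac{13}{23} = \frac{13}{23} + 4 Z + b \left(-3 + b\right)$)
$- 11 H{\left(20,-7 \right)} = - 11 \left(\frac{13}{23} + 20^{2} - 60 + 4 \left(-7\right)\right) = - 11 \left(\frac{13}{23} + 400 - 60 - 28\right) = \left(-11\right) \frac{7189}{23} = - \frac{79079}{23}$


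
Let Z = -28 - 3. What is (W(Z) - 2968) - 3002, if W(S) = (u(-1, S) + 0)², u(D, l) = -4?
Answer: -5954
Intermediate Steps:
Z = -31
W(S) = 16 (W(S) = (-4 + 0)² = (-4)² = 16)
(W(Z) - 2968) - 3002 = (16 - 2968) - 3002 = -2952 - 3002 = -5954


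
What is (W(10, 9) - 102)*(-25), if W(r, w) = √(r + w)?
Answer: 2550 - 25*√19 ≈ 2441.0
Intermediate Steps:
(W(10, 9) - 102)*(-25) = (√(10 + 9) - 102)*(-25) = (√19 - 102)*(-25) = (-102 + √19)*(-25) = 2550 - 25*√19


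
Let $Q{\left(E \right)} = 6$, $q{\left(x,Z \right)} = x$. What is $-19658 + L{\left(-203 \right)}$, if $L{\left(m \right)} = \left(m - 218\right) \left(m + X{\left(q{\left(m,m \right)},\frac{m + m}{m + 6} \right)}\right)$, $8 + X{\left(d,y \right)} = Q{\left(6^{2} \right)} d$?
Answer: $581951$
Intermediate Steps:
$X{\left(d,y \right)} = -8 + 6 d$
$L{\left(m \right)} = \left(-218 + m\right) \left(-8 + 7 m\right)$ ($L{\left(m \right)} = \left(m - 218\right) \left(m + \left(-8 + 6 m\right)\right) = \left(-218 + m\right) \left(-8 + 7 m\right)$)
$-19658 + L{\left(-203 \right)} = -19658 + \left(1744 - -311402 + 7 \left(-203\right)^{2}\right) = -19658 + \left(1744 + 311402 + 7 \cdot 41209\right) = -19658 + \left(1744 + 311402 + 288463\right) = -19658 + 601609 = 581951$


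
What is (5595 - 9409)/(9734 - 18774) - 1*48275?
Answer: -218201093/4520 ≈ -48275.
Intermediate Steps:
(5595 - 9409)/(9734 - 18774) - 1*48275 = -3814/(-9040) - 48275 = -3814*(-1/9040) - 48275 = 1907/4520 - 48275 = -218201093/4520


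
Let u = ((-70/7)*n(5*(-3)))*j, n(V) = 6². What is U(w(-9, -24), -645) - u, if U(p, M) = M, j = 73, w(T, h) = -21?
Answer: 25635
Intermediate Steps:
n(V) = 36
u = -26280 (u = (-70/7*36)*73 = (-70*⅐*36)*73 = -10*36*73 = -360*73 = -26280)
U(w(-9, -24), -645) - u = -645 - 1*(-26280) = -645 + 26280 = 25635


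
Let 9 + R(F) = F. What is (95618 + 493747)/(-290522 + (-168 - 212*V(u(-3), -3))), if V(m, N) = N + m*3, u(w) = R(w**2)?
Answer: -589365/290054 ≈ -2.0319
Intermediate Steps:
R(F) = -9 + F
u(w) = -9 + w**2
V(m, N) = N + 3*m
(95618 + 493747)/(-290522 + (-168 - 212*V(u(-3), -3))) = (95618 + 493747)/(-290522 + (-168 - 212*(-3 + 3*(-9 + (-3)**2)))) = 589365/(-290522 + (-168 - 212*(-3 + 3*(-9 + 9)))) = 589365/(-290522 + (-168 - 212*(-3 + 3*0))) = 589365/(-290522 + (-168 - 212*(-3 + 0))) = 589365/(-290522 + (-168 - 212*(-3))) = 589365/(-290522 + (-168 + 636)) = 589365/(-290522 + 468) = 589365/(-290054) = 589365*(-1/290054) = -589365/290054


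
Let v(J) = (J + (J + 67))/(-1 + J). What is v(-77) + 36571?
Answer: 950875/26 ≈ 36572.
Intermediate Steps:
v(J) = (67 + 2*J)/(-1 + J) (v(J) = (J + (67 + J))/(-1 + J) = (67 + 2*J)/(-1 + J))
v(-77) + 36571 = (67 + 2*(-77))/(-1 - 77) + 36571 = (67 - 154)/(-78) + 36571 = -1/78*(-87) + 36571 = 29/26 + 36571 = 950875/26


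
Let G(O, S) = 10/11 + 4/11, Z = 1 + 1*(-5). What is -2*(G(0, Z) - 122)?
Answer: 2656/11 ≈ 241.45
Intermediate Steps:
Z = -4 (Z = 1 - 5 = -4)
G(O, S) = 14/11 (G(O, S) = 10*(1/11) + 4*(1/11) = 10/11 + 4/11 = 14/11)
-2*(G(0, Z) - 122) = -2*(14/11 - 122) = -2*(-1328/11) = 2656/11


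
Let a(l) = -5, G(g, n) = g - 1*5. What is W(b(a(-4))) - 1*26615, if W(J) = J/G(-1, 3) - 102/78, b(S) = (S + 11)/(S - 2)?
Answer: -2422071/91 ≈ -26616.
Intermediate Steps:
G(g, n) = -5 + g (G(g, n) = g - 5 = -5 + g)
b(S) = (11 + S)/(-2 + S)
W(J) = -17/13 - J/6 (W(J) = J/(-5 - 1) - 102/78 = J/(-6) - 102*1/78 = J*(-⅙) - 17/13 = -J/6 - 17/13 = -17/13 - J/6)
W(b(a(-4))) - 1*26615 = (-17/13 - (11 - 5)/(6*(-2 - 5))) - 1*26615 = (-17/13 - 6/(6*(-7))) - 26615 = (-17/13 - (-1)*6/42) - 26615 = (-17/13 - ⅙*(-6/7)) - 26615 = (-17/13 + ⅐) - 26615 = -106/91 - 26615 = -2422071/91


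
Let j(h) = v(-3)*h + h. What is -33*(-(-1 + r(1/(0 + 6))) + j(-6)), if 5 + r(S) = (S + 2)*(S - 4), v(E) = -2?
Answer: -8041/12 ≈ -670.08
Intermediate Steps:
j(h) = -h (j(h) = -2*h + h = -h)
r(S) = -5 + (-4 + S)*(2 + S) (r(S) = -5 + (S + 2)*(S - 4) = -5 + (2 + S)*(-4 + S) = -5 + (-4 + S)*(2 + S))
-33*(-(-1 + r(1/(0 + 6))) + j(-6)) = -33*(-(-1 + (-13 + (1/(0 + 6))**2 - 2/(0 + 6))) - 1*(-6)) = -33*(-(-1 + (-13 + (1/6)**2 - 2/6)) + 6) = -33*(-(-1 + (-13 + (1/6)**2 - 2*1/6)) + 6) = -33*(-(-1 + (-13 + 1/36 - 1/3)) + 6) = -33*(-(-1 - 479/36) + 6) = -33*(-1*(-515/36) + 6) = -33*(515/36 + 6) = -33*731/36 = -8041/12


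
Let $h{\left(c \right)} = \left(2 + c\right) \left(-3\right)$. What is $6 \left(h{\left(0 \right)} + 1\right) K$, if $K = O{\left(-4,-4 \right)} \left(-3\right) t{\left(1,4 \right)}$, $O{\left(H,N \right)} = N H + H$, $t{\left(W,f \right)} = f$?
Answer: $4320$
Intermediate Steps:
$O{\left(H,N \right)} = H + H N$ ($O{\left(H,N \right)} = H N + H = H + H N$)
$h{\left(c \right)} = -6 - 3 c$
$K = -144$ ($K = - 4 \left(1 - 4\right) \left(-3\right) 4 = \left(-4\right) \left(-3\right) \left(-3\right) 4 = 12 \left(-3\right) 4 = \left(-36\right) 4 = -144$)
$6 \left(h{\left(0 \right)} + 1\right) K = 6 \left(\left(-6 - 0\right) + 1\right) \left(-144\right) = 6 \left(\left(-6 + 0\right) + 1\right) \left(-144\right) = 6 \left(-6 + 1\right) \left(-144\right) = 6 \left(-5\right) \left(-144\right) = \left(-30\right) \left(-144\right) = 4320$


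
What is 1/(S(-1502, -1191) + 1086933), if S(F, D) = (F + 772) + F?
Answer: 1/1084701 ≈ 9.2191e-7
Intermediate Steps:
S(F, D) = 772 + 2*F (S(F, D) = (772 + F) + F = 772 + 2*F)
1/(S(-1502, -1191) + 1086933) = 1/((772 + 2*(-1502)) + 1086933) = 1/((772 - 3004) + 1086933) = 1/(-2232 + 1086933) = 1/1084701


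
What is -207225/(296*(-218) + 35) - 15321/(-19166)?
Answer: 4959771603/1236072838 ≈ 4.0125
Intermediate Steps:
-207225/(296*(-218) + 35) - 15321/(-19166) = -207225/(-64528 + 35) - 15321*(-1/19166) = -207225/(-64493) + 15321/19166 = -207225*(-1/64493) + 15321/19166 = 207225/64493 + 15321/19166 = 4959771603/1236072838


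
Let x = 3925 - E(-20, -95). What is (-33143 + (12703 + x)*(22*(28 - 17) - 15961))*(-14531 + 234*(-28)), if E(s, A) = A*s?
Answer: 4881612108725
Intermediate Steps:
x = 2025 (x = 3925 - (-95)*(-20) = 3925 - 1*1900 = 3925 - 1900 = 2025)
(-33143 + (12703 + x)*(22*(28 - 17) - 15961))*(-14531 + 234*(-28)) = (-33143 + (12703 + 2025)*(22*(28 - 17) - 15961))*(-14531 + 234*(-28)) = (-33143 + 14728*(22*11 - 15961))*(-14531 - 6552) = (-33143 + 14728*(242 - 15961))*(-21083) = (-33143 + 14728*(-15719))*(-21083) = (-33143 - 231509432)*(-21083) = -231542575*(-21083) = 4881612108725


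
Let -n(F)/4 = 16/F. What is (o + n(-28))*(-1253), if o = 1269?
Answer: -1592921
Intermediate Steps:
n(F) = -64/F
(o + n(-28))*(-1253) = (1269 - 64/(-28))*(-1253) = (1269 - 64*(-1/28))*(-1253) = (1269 + 16/7)*(-1253) = (8899/7)*(-1253) = -1592921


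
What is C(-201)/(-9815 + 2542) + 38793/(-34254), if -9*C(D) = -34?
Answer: -282270893/249129342 ≈ -1.1330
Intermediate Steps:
C(D) = 34/9 (C(D) = -⅑*(-34) = 34/9)
C(-201)/(-9815 + 2542) + 38793/(-34254) = 34/(9*(-9815 + 2542)) + 38793/(-34254) = (34/9)/(-7273) + 38793*(-1/34254) = (34/9)*(-1/7273) - 12931/11418 = -34/65457 - 12931/11418 = -282270893/249129342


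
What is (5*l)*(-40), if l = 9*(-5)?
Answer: 9000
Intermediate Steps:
l = -45
(5*l)*(-40) = (5*(-45))*(-40) = -225*(-40) = 9000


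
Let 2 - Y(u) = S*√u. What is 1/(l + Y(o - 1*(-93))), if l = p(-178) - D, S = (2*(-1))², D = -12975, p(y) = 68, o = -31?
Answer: 13045/170171033 + 4*√62/170171033 ≈ 7.6843e-5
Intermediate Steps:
S = 4 (S = (-2)² = 4)
l = 13043 (l = 68 - 1*(-12975) = 68 + 12975 = 13043)
Y(u) = 2 - 4*√u
1/(l + Y(o - 1*(-93))) = 1/(13043 + (2 - 4*√(-31 - 1*(-93)))) = 1/(13043 + (2 - 4*√(-31 + 93))) = 1/(13043 + (2 - 4*√62)) = 1/(13045 - 4*√62)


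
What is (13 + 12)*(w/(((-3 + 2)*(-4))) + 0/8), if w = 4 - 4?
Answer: 0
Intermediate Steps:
w = 0
(13 + 12)*(w/(((-3 + 2)*(-4))) + 0/8) = (13 + 12)*(0/(((-3 + 2)*(-4))) + 0/8) = 25*(0/((-1*(-4))) + 0*(⅛)) = 25*(0/4 + 0) = 25*(0*(¼) + 0) = 25*(0 + 0) = 25*0 = 0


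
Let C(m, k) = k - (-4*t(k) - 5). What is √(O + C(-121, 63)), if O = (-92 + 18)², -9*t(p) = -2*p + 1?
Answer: 2*√12599/3 ≈ 74.830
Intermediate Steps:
t(p) = -⅑ + 2*p/9 (t(p) = -(-2*p + 1)/9 = -(1 - 2*p)/9 = -⅑ + 2*p/9)
C(m, k) = 41/9 + 17*k/9 (C(m, k) = k - (-4*(-⅑ + 2*k/9) - 5) = k - ((4/9 - 8*k/9) - 5) = k - (-41/9 - 8*k/9) = k + (41/9 + 8*k/9) = 41/9 + 17*k/9)
O = 5476 (O = (-74)² = 5476)
√(O + C(-121, 63)) = √(5476 + (41/9 + (17/9)*63)) = √(5476 + (41/9 + 119)) = √(5476 + 1112/9) = √(50396/9) = 2*√12599/3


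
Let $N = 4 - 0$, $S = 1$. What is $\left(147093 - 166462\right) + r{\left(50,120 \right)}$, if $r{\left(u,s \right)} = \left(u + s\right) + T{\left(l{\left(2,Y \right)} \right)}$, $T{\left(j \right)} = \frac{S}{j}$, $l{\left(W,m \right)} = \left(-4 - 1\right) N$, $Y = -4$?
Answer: $- \frac{383981}{20} \approx -19199.0$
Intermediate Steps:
$N = 4$ ($N = 4 + 0 = 4$)
$l{\left(W,m \right)} = -20$ ($l{\left(W,m \right)} = \left(-4 - 1\right) 4 = \left(-5\right) 4 = -20$)
$T{\left(j \right)} = \frac{1}{j}$ ($T{\left(j \right)} = 1 \frac{1}{j} = \frac{1}{j}$)
$r{\left(u,s \right)} = - \frac{1}{20} + s + u$ ($r{\left(u,s \right)} = \left(u + s\right) + \frac{1}{-20} = \left(s + u\right) - \frac{1}{20} = - \frac{1}{20} + s + u$)
$\left(147093 - 166462\right) + r{\left(50,120 \right)} = \left(147093 - 166462\right) + \left(- \frac{1}{20} + 120 + 50\right) = -19369 + \frac{3399}{20} = - \frac{383981}{20}$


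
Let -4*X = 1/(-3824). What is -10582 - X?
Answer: -161862273/15296 ≈ -10582.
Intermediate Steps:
X = 1/15296 (X = -¼/(-3824) = -¼*(-1/3824) = 1/15296 ≈ 6.5377e-5)
-10582 - X = -10582 - 1*1/15296 = -10582 - 1/15296 = -161862273/15296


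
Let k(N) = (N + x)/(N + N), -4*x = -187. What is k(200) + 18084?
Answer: 28935387/1600 ≈ 18085.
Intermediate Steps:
x = 187/4 (x = -1/4*(-187) = 187/4 ≈ 46.750)
k(N) = (187/4 + N)/(2*N) (k(N) = (N + 187/4)/(N + N) = (187/4 + N)/((2*N)) = (187/4 + N)*(1/(2*N)) = (187/4 + N)/(2*N))
k(200) + 18084 = (1/8)*(187 + 4*200)/200 + 18084 = (1/8)*(1/200)*(187 + 800) + 18084 = (1/8)*(1/200)*987 + 18084 = 987/1600 + 18084 = 28935387/1600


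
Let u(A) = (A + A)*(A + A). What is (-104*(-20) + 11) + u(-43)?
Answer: 9487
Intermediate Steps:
u(A) = 4*A**2 (u(A) = (2*A)*(2*A) = 4*A**2)
(-104*(-20) + 11) + u(-43) = (-104*(-20) + 11) + 4*(-43)**2 = (2080 + 11) + 4*1849 = 2091 + 7396 = 9487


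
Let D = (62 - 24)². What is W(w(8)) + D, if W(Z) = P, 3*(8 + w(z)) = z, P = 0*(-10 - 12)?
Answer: 1444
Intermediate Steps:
P = 0 (P = 0*(-22) = 0)
w(z) = -8 + z/3
W(Z) = 0
D = 1444 (D = 38² = 1444)
W(w(8)) + D = 0 + 1444 = 1444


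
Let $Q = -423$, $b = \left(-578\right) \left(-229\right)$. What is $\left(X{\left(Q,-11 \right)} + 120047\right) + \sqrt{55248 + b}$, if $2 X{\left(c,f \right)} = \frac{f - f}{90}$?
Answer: $120047 + \sqrt{187610} \approx 1.2048 \cdot 10^{5}$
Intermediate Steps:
$b = 132362$
$X{\left(c,f \right)} = 0$ ($X{\left(c,f \right)} = \frac{\left(f - f\right) \frac{1}{90}}{2} = \frac{0 \cdot \frac{1}{90}}{2} = \frac{1}{2} \cdot 0 = 0$)
$\left(X{\left(Q,-11 \right)} + 120047\right) + \sqrt{55248 + b} = \left(0 + 120047\right) + \sqrt{55248 + 132362} = 120047 + \sqrt{187610}$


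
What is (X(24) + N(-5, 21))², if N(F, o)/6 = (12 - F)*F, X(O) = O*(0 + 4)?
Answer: 171396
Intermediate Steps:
X(O) = 4*O (X(O) = O*4 = 4*O)
N(F, o) = 6*F*(12 - F) (N(F, o) = 6*((12 - F)*F) = 6*(F*(12 - F)) = 6*F*(12 - F))
(X(24) + N(-5, 21))² = (4*24 + 6*(-5)*(12 - 1*(-5)))² = (96 + 6*(-5)*(12 + 5))² = (96 + 6*(-5)*17)² = (96 - 510)² = (-414)² = 171396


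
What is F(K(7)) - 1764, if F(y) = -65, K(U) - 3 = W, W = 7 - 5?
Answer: -1829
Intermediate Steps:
W = 2
K(U) = 5 (K(U) = 3 + 2 = 5)
F(K(7)) - 1764 = -65 - 1764 = -1829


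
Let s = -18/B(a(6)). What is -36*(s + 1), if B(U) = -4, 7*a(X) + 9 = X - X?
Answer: -198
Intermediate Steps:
a(X) = -9/7 (a(X) = -9/7 + (X - X)/7 = -9/7 + (⅐)*0 = -9/7 + 0 = -9/7)
s = 9/2 (s = -18/(-4) = -18*(-¼) = 9/2 ≈ 4.5000)
-36*(s + 1) = -36*(9/2 + 1) = -36*11/2 = -198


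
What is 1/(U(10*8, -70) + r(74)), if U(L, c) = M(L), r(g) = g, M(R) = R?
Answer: 1/154 ≈ 0.0064935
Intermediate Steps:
U(L, c) = L
1/(U(10*8, -70) + r(74)) = 1/(10*8 + 74) = 1/(80 + 74) = 1/154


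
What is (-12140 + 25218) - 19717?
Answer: -6639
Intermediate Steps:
(-12140 + 25218) - 19717 = 13078 - 19717 = -6639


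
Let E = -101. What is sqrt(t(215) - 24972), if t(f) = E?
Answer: I*sqrt(25073) ≈ 158.34*I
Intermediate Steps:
t(f) = -101
sqrt(t(215) - 24972) = sqrt(-101 - 24972) = sqrt(-25073) = I*sqrt(25073)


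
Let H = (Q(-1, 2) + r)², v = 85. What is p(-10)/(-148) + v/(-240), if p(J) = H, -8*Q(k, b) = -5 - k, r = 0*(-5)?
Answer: -79/222 ≈ -0.35586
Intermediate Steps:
r = 0
Q(k, b) = 5/8 + k/8 (Q(k, b) = -(-5 - k)/8 = 5/8 + k/8)
H = ¼ (H = ((5/8 + (⅛)*(-1)) + 0)² = ((5/8 - ⅛) + 0)² = (½ + 0)² = (½)² = ¼ ≈ 0.25000)
p(J) = ¼
p(-10)/(-148) + v/(-240) = (¼)/(-148) + 85/(-240) = (¼)*(-1/148) + 85*(-1/240) = -1/592 - 17/48 = -79/222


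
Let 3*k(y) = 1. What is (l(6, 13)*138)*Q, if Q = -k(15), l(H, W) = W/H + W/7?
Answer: -3887/21 ≈ -185.10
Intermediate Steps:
k(y) = 1/3 (k(y) = (1/3)*1 = 1/3)
l(H, W) = W/7 + W/H (l(H, W) = W/H + W*(1/7) = W/H + W/7 = W/7 + W/H)
Q = -1/3 (Q = -1*1/3 = -1/3 ≈ -0.33333)
(l(6, 13)*138)*Q = (((1/7)*13 + 13/6)*138)*(-1/3) = ((13/7 + 13*(1/6))*138)*(-1/3) = ((13/7 + 13/6)*138)*(-1/3) = ((169/42)*138)*(-1/3) = (3887/7)*(-1/3) = -3887/21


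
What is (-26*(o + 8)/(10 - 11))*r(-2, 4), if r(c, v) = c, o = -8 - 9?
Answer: 468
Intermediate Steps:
o = -17
(-26*(o + 8)/(10 - 11))*r(-2, 4) = -26*(-17 + 8)/(10 - 11)*(-2) = -(-234)/(-1)*(-2) = -(-234)*(-1)*(-2) = -26*9*(-2) = -234*(-2) = 468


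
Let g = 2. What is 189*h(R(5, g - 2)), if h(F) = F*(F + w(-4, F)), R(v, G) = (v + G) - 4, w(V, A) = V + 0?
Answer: -567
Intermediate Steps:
w(V, A) = V
R(v, G) = -4 + G + v (R(v, G) = (G + v) - 4 = -4 + G + v)
h(F) = F*(-4 + F) (h(F) = F*(F - 4) = F*(-4 + F))
189*h(R(5, g - 2)) = 189*((-4 + (2 - 2) + 5)*(-4 + (-4 + (2 - 2) + 5))) = 189*((-4 + 0 + 5)*(-4 + (-4 + 0 + 5))) = 189*(1*(-4 + 1)) = 189*(1*(-3)) = 189*(-3) = -567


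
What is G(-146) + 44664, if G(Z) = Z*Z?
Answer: 65980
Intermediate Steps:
G(Z) = Z²
G(-146) + 44664 = (-146)² + 44664 = 21316 + 44664 = 65980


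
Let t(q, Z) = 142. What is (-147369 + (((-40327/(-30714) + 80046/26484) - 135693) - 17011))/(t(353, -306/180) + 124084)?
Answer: -5085098470957/2105189635587 ≈ -2.4155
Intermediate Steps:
(-147369 + (((-40327/(-30714) + 80046/26484) - 135693) - 17011))/(t(353, -306/180) + 124084) = (-147369 + (((-40327/(-30714) + 80046/26484) - 135693) - 17011))/(142 + 124084) = (-147369 + (((-40327*(-1/30714) + 80046*(1/26484)) - 135693) - 17011))/124226 = (-147369 + (((40327/30714 + 13341/4414) - 135693) - 17011))*(1/124226) = (-147369 + ((146939713/33892899 - 135693) - 17011))*(1/124226) = (-147369 + (-4598882204294/33892899 - 17011))*(1/124226) = (-147369 - 5175434309183/33892899)*(1/124226) = -10170196941914/33892899*1/124226 = -5085098470957/2105189635587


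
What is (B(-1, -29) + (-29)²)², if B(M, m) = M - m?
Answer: 755161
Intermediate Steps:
(B(-1, -29) + (-29)²)² = ((-1 - 1*(-29)) + (-29)²)² = ((-1 + 29) + 841)² = (28 + 841)² = 869² = 755161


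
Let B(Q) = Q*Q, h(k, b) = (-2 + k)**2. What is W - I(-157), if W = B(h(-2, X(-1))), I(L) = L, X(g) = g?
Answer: 413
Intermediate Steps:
B(Q) = Q**2
W = 256 (W = ((-2 - 2)**2)**2 = ((-4)**2)**2 = 16**2 = 256)
W - I(-157) = 256 - 1*(-157) = 256 + 157 = 413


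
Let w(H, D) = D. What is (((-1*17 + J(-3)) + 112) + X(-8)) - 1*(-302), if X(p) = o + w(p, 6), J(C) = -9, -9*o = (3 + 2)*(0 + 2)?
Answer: 3536/9 ≈ 392.89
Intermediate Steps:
o = -10/9 (o = -(3 + 2)*(0 + 2)/9 = -5*2/9 = -1/9*10 = -10/9 ≈ -1.1111)
X(p) = 44/9 (X(p) = -10/9 + 6 = 44/9)
(((-1*17 + J(-3)) + 112) + X(-8)) - 1*(-302) = (((-1*17 - 9) + 112) + 44/9) - 1*(-302) = (((-17 - 9) + 112) + 44/9) + 302 = ((-26 + 112) + 44/9) + 302 = (86 + 44/9) + 302 = 818/9 + 302 = 3536/9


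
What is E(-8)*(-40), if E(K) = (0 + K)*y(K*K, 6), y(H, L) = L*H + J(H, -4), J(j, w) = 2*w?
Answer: 120320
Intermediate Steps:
y(H, L) = -8 + H*L (y(H, L) = L*H + 2*(-4) = H*L - 8 = -8 + H*L)
E(K) = K*(-8 + 6*K²) (E(K) = (0 + K)*(-8 + (K*K)*6) = K*(-8 + K²*6) = K*(-8 + 6*K²))
E(-8)*(-40) = (-8*(-8) + 6*(-8)³)*(-40) = (64 + 6*(-512))*(-40) = (64 - 3072)*(-40) = -3008*(-40) = 120320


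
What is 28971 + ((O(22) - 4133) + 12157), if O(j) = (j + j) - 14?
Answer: 37025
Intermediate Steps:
O(j) = -14 + 2*j (O(j) = 2*j - 14 = -14 + 2*j)
28971 + ((O(22) - 4133) + 12157) = 28971 + (((-14 + 2*22) - 4133) + 12157) = 28971 + (((-14 + 44) - 4133) + 12157) = 28971 + ((30 - 4133) + 12157) = 28971 + (-4103 + 12157) = 28971 + 8054 = 37025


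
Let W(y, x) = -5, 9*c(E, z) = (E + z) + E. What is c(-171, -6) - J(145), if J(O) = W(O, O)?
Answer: -101/3 ≈ -33.667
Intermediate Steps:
c(E, z) = z/9 + 2*E/9 (c(E, z) = ((E + z) + E)/9 = (z + 2*E)/9 = z/9 + 2*E/9)
J(O) = -5
c(-171, -6) - J(145) = ((⅑)*(-6) + (2/9)*(-171)) - 1*(-5) = (-⅔ - 38) + 5 = -116/3 + 5 = -101/3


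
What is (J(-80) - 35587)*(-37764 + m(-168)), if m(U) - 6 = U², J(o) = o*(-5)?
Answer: 335472858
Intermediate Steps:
J(o) = -5*o
m(U) = 6 + U²
(J(-80) - 35587)*(-37764 + m(-168)) = (-5*(-80) - 35587)*(-37764 + (6 + (-168)²)) = (400 - 35587)*(-37764 + (6 + 28224)) = -35187*(-37764 + 28230) = -35187*(-9534) = 335472858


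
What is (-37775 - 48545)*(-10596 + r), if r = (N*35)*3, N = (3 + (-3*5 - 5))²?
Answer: -1704733680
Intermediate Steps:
N = 289 (N = (3 + (-15 - 5))² = (3 - 20)² = (-17)² = 289)
r = 30345 (r = (289*35)*3 = 10115*3 = 30345)
(-37775 - 48545)*(-10596 + r) = (-37775 - 48545)*(-10596 + 30345) = -86320*19749 = -1704733680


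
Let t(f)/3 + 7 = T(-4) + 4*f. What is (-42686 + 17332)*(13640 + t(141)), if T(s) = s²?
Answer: -389412086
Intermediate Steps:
t(f) = 27 + 12*f (t(f) = -21 + 3*((-4)² + 4*f) = -21 + 3*(16 + 4*f) = -21 + (48 + 12*f) = 27 + 12*f)
(-42686 + 17332)*(13640 + t(141)) = (-42686 + 17332)*(13640 + (27 + 12*141)) = -25354*(13640 + (27 + 1692)) = -25354*(13640 + 1719) = -25354*15359 = -389412086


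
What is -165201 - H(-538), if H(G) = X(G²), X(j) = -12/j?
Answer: -11954109558/72361 ≈ -1.6520e+5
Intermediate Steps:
H(G) = -12/G²
-165201 - H(-538) = -165201 - (-12)/(-538)² = -165201 - (-12)/289444 = -165201 - 1*(-3/72361) = -165201 + 3/72361 = -11954109558/72361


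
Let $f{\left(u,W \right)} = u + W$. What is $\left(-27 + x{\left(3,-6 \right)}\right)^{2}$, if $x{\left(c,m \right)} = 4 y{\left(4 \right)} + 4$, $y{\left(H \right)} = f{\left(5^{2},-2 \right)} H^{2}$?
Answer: $2099601$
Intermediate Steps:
$f{\left(u,W \right)} = W + u$
$y{\left(H \right)} = 23 H^{2}$ ($y{\left(H \right)} = \left(-2 + 5^{2}\right) H^{2} = \left(-2 + 25\right) H^{2} = 23 H^{2}$)
$x{\left(c,m \right)} = 1476$ ($x{\left(c,m \right)} = 4 \cdot 23 \cdot 4^{2} + 4 = 4 \cdot 23 \cdot 16 + 4 = 4 \cdot 368 + 4 = 1472 + 4 = 1476$)
$\left(-27 + x{\left(3,-6 \right)}\right)^{2} = \left(-27 + 1476\right)^{2} = 1449^{2} = 2099601$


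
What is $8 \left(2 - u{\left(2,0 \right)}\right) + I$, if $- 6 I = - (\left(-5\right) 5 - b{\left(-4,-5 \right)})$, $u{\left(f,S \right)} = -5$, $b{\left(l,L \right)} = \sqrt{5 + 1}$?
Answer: $\frac{311}{6} - \frac{\sqrt{6}}{6} \approx 51.425$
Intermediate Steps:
$b{\left(l,L \right)} = \sqrt{6}$
$I = - \frac{25}{6} - \frac{\sqrt{6}}{6}$ ($I = - \frac{\left(-1\right) \left(\left(-5\right) 5 - \sqrt{6}\right)}{6} = - \frac{\left(-1\right) \left(-25 - \sqrt{6}\right)}{6} = - \frac{25 + \sqrt{6}}{6} = - \frac{25}{6} - \frac{\sqrt{6}}{6} \approx -4.5749$)
$8 \left(2 - u{\left(2,0 \right)}\right) + I = 8 \left(2 - -5\right) - \left(\frac{25}{6} + \frac{\sqrt{6}}{6}\right) = 8 \left(2 + 5\right) - \left(\frac{25}{6} + \frac{\sqrt{6}}{6}\right) = 8 \cdot 7 - \left(\frac{25}{6} + \frac{\sqrt{6}}{6}\right) = 56 - \left(\frac{25}{6} + \frac{\sqrt{6}}{6}\right) = \frac{311}{6} - \frac{\sqrt{6}}{6}$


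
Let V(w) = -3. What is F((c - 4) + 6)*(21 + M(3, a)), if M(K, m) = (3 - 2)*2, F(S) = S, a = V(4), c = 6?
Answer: 184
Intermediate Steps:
a = -3
M(K, m) = 2 (M(K, m) = 1*2 = 2)
F((c - 4) + 6)*(21 + M(3, a)) = ((6 - 4) + 6)*(21 + 2) = (2 + 6)*23 = 8*23 = 184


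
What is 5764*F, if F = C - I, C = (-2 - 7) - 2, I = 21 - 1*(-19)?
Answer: -293964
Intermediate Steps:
I = 40 (I = 21 + 19 = 40)
C = -11 (C = -9 - 2 = -11)
F = -51 (F = -11 - 1*40 = -11 - 40 = -51)
5764*F = 5764*(-51) = -293964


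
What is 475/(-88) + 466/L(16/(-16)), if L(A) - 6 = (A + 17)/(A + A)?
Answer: -20979/88 ≈ -238.40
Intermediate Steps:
L(A) = 6 + (17 + A)/(2*A) (L(A) = 6 + (A + 17)/(A + A) = 6 + (17 + A)/((2*A)) = 6 + (17 + A)*(1/(2*A)) = 6 + (17 + A)/(2*A))
475/(-88) + 466/L(16/(-16)) = 475/(-88) + 466/(((17 + 13*(16/(-16)))/(2*((16/(-16)))))) = 475*(-1/88) + 466/(((17 + 13*(16*(-1/16)))/(2*((16*(-1/16)))))) = -475/88 + 466/(((½)*(17 + 13*(-1))/(-1))) = -475/88 + 466/(((½)*(-1)*(17 - 13))) = -475/88 + 466/(((½)*(-1)*4)) = -475/88 + 466/(-2) = -475/88 + 466*(-½) = -475/88 - 233 = -20979/88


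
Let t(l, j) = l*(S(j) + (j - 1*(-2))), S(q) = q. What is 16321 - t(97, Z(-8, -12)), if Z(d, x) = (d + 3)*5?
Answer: 20977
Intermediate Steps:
Z(d, x) = 15 + 5*d (Z(d, x) = (3 + d)*5 = 15 + 5*d)
t(l, j) = l*(2 + 2*j) (t(l, j) = l*(j + (j - 1*(-2))) = l*(j + (j + 2)) = l*(j + (2 + j)) = l*(2 + 2*j))
16321 - t(97, Z(-8, -12)) = 16321 - 2*97*(1 + (15 + 5*(-8))) = 16321 - 2*97*(1 + (15 - 40)) = 16321 - 2*97*(1 - 25) = 16321 - 2*97*(-24) = 16321 - 1*(-4656) = 16321 + 4656 = 20977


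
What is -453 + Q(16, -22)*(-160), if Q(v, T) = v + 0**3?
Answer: -3013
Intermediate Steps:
Q(v, T) = v (Q(v, T) = v + 0 = v)
-453 + Q(16, -22)*(-160) = -453 + 16*(-160) = -453 - 2560 = -3013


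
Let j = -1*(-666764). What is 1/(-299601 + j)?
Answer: 1/367163 ≈ 2.7236e-6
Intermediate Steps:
j = 666764
1/(-299601 + j) = 1/(-299601 + 666764) = 1/367163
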